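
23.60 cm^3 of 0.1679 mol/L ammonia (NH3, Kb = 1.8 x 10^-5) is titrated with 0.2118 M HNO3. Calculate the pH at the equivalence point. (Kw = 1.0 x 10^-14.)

n(NH3) = 0.1679 x 0.02360 = 0.003962 mol; V(HNO3) at equivalence = 0.003962/0.2118 = 0.01871 L.
At equivalence the base is fully converted to NH4+; total volume = 0.04231 L, so [NH4+] = 0.003962/0.04231 = 0.09366 M.
Ka(NH4+) = Kw/Kb = 1.0e-14 / 1.8 x 10^-5 = 5.56e-10.
[H^+] = sqrt(Ka x [NH4+]) = sqrt(5.56e-10 x 0.09366) = 7.21e-6 M.
pH = -log(7.21e-6) = 5.14.

5.14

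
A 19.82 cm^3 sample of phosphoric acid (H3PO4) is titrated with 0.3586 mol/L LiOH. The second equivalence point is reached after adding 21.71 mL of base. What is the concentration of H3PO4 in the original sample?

n(LiOH) = 0.3586 x 0.02171 = 0.007785 mol.
At the second equivalence point, 2 mol OH^- react per mol H3PO4, so n(H3PO4) = 0.007785 / 2 = 0.003893 mol.
[H3PO4] = 0.003893 / 0.01982 L = 0.196 M.

0.196 M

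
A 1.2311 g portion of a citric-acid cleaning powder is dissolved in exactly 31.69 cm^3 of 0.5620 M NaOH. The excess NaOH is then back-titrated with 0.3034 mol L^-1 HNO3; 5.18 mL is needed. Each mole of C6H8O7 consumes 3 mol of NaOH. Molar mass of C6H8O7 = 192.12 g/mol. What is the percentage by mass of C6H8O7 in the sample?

84.5%

Total n(NaOH) added = 0.5620 x 0.03169 = 0.01781 mol.
n(HNO3) used = 0.3034 x 0.005180 = 0.001572 mol, which equals the excess n(NaOH).
So n(NaOH) consumed by the sample = 0.01781 - 0.001572 = 0.01624 mol.
n(C6H8O7) = 0.01624 / 3 = 0.005413 mol.
mass C6H8O7 = 0.005413 x 192.12 = 1.040 g, so %C6H8O7 = 1.040/1.2311 x 100 = 84.5%.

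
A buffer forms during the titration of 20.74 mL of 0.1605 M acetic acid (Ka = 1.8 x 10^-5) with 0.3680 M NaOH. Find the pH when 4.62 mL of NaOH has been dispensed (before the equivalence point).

4.76

Initial n(CH3COOH) = 0.1605 x 0.02074 = 0.003329 mol.
n(NaOH) added = 0.3680 x 0.004620 = 0.001700 mol, converting that many moles of CH3COOH to CH3COO-.
Remaining n(CH3COOH) = 0.001629 mol; n(CH3COO-) = 0.001700 mol.
By Henderson-Hasselbalch, pH = pKa + log([A^-]/[HA]) = 4.74 + log(0.001700/0.001629) = 4.74 + (+0.02) = 4.76.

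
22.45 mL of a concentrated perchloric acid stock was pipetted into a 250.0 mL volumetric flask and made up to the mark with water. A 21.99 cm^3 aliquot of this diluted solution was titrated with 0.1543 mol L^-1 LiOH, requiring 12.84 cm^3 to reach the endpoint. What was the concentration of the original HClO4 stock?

1.00 M

n(LiOH) = 0.1543 x 0.01284 = 0.001981 mol.
n(HClO4) in the aliquot = 0.001981 mol.
[diluted HClO4] = 0.001981 / 0.02199 = 0.09010 M.
Dilution factor = 250.0/22.45 = 11.14, so [stock] = 0.09010 x 11.14 = 1.00 M.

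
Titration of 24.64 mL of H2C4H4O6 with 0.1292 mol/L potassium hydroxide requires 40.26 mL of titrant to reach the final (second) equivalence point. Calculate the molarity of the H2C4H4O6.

n(KOH) = 0.1292 x 0.04026 = 0.005202 mol.
At the final (second) equivalence point, 2 mol OH^- react per mol H2C4H4O6, so n(H2C4H4O6) = 0.005202 / 2 = 0.002601 mol.
[H2C4H4O6] = 0.002601 / 0.02464 L = 0.106 M.

0.106 M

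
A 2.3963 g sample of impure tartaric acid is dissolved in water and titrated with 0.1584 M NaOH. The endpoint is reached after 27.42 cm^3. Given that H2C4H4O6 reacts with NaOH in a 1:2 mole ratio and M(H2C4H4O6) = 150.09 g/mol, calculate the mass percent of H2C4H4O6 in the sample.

13.6%

n(NaOH) = 0.1584 x 0.02742 = 0.004343 mol.
n(H2C4H4O6) = 0.004343 / 2 = 0.002172 mol.
mass of H2C4H4O6 = 0.002172 x 150.09 = 0.3259 g.
% purity = 0.3259 / 2.3963 x 100 = 13.6%.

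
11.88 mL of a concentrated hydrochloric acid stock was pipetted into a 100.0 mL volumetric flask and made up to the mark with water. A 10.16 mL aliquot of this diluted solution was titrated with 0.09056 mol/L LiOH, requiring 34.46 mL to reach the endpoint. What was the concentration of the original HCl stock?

n(LiOH) = 0.09056 x 0.03446 = 0.003121 mol.
n(HCl) in the aliquot = 0.003121 mol.
[diluted HCl] = 0.003121 / 0.01016 = 0.3072 M.
Dilution factor = 100.0/11.88 = 8.418, so [stock] = 0.3072 x 8.418 = 2.59 M.

2.59 M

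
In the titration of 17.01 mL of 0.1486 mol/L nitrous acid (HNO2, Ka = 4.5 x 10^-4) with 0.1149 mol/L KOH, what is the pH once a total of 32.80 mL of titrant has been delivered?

12.40

n(acid) = 0.1486 x 0.01701 = 0.002528 mol; n(KOH) added = 0.1149 x 0.03280 = 0.003769 mol.
Base is in excess by 0.003769 - 0.002528 = 0.001241 mol in a total volume of 0.04981 L.
[OH^-] = 0.001241/0.04981 = 0.02492 M, so pOH = 1.60 and pH = 14.00 - 1.60 = 12.40.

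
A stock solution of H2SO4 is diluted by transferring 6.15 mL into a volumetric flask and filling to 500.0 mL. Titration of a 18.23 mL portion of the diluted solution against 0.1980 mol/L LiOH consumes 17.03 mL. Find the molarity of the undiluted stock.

n(LiOH) = 0.1980 x 0.01703 = 0.003372 mol.
n(H2SO4) in the aliquot = 0.003372 x 1/2 = 0.001686 mol.
[diluted H2SO4] = 0.001686 / 0.01823 = 0.09248 M.
Dilution factor = 500.0/6.150 = 81.30, so [stock] = 0.09248 x 81.30 = 7.52 M.

7.52 M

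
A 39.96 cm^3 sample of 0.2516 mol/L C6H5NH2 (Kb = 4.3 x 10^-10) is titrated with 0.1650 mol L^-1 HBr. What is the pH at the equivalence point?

n(C6H5NH2) = 0.2516 x 0.03996 = 0.01005 mol; V(HBr) at equivalence = 0.01005/0.1650 = 0.06093 L.
At equivalence the base is fully converted to C6H5NH3+; total volume = 0.1009 L, so [C6H5NH3+] = 0.01005/0.1009 = 0.09965 M.
Ka(C6H5NH3+) = Kw/Kb = 1.0e-14 / 4.3 x 10^-10 = 2.33e-5.
[H^+] = sqrt(Ka x [C6H5NH3+]) = sqrt(2.33e-5 x 0.09965) = 0.00152 M.
pH = -log(0.00152) = 2.82.

2.82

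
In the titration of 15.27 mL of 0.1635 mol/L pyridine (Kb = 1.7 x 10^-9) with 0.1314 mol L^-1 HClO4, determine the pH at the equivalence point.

3.18

n(C5H5N) = 0.1635 x 0.01527 = 0.002497 mol; V(HClO4) at equivalence = 0.002497/0.1314 = 0.01900 L.
At equivalence the base is fully converted to C5H5NH+; total volume = 0.03427 L, so [C5H5NH+] = 0.002497/0.03427 = 0.07285 M.
Ka(C5H5NH+) = Kw/Kb = 1.0e-14 / 1.7 x 10^-9 = 5.88e-6.
[H^+] = sqrt(Ka x [C5H5NH+]) = sqrt(5.88e-6 x 0.07285) = 0.000655 M.
pH = -log(0.000655) = 3.18.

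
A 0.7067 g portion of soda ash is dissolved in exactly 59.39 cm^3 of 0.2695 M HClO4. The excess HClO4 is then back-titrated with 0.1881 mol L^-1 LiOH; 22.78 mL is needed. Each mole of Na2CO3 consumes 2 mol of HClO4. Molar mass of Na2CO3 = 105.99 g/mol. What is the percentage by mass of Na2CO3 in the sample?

Total n(HClO4) added = 0.2695 x 0.05939 = 0.01601 mol.
n(LiOH) used = 0.1881 x 0.02278 = 0.004285 mol, which equals the excess n(HClO4).
So n(HClO4) consumed by the sample = 0.01601 - 0.004285 = 0.01172 mol.
n(Na2CO3) = 0.01172 / 2 = 0.005860 mol.
mass Na2CO3 = 0.005860 x 105.99 = 0.6211 g, so %Na2CO3 = 0.6211/0.7067 x 100 = 87.9%.

87.9%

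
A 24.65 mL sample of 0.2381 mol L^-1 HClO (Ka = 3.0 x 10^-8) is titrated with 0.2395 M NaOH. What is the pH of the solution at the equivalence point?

10.30

n(HClO) = 0.2381 x 0.02465 = 0.005869 mol; V(NaOH) at equivalence = 0.005869/0.2395 = 0.02451 L.
At equivalence all the acid is converted to ClO-; total volume = 0.02465 + 0.02451 = 0.04916 L, so [ClO-] = 0.005869/0.04916 = 0.1194 M.
Kb = Kw/Ka = 1.0e-14 / 3.0 x 10^-8 = 3.33e-7.
[OH^-] = sqrt(Kb x [ClO-]) = sqrt(3.33e-7 x 0.1194) = 0.000199 M.
pOH = 3.70, so pH = 14.00 - 3.70 = 10.30.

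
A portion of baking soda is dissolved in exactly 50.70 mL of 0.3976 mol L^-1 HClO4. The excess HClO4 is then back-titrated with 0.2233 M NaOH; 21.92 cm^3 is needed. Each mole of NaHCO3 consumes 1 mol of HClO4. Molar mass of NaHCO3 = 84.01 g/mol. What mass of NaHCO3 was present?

Total n(HClO4) added = 0.3976 x 0.05070 = 0.02016 mol.
n(NaOH) used = 0.2233 x 0.02192 = 0.004895 mol, which equals the excess n(HClO4).
So n(HClO4) consumed by the sample = 0.02016 - 0.004895 = 0.01526 mol.
n(NaHCO3) = 0.01526 / 1 = 0.01526 mol.
mass = 0.01526 mol x 84.01 g/mol = 1.28 g.

1.28 g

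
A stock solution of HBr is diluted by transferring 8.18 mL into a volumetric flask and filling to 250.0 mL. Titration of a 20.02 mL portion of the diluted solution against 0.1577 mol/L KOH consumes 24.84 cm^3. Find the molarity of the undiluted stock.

5.98 M

n(KOH) = 0.1577 x 0.02484 = 0.003917 mol.
n(HBr) in the aliquot = 0.003917 mol.
[diluted HBr] = 0.003917 / 0.02002 = 0.1957 M.
Dilution factor = 250.0/8.180 = 30.56, so [stock] = 0.1957 x 30.56 = 5.98 M.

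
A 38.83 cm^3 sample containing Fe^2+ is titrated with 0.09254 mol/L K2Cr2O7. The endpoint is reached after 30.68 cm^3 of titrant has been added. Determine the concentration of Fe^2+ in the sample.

0.439 M

n(K2Cr2O7) = 0.09254 x 0.03068 = 0.002839 mol.
From the balanced equation, 1 mol K2Cr2O7 reacts with 6 mol Fe^2+, so n(Fe^2+) = 0.002839 x 6/1 = 0.01703 mol.
[Fe^2+] = 0.01703 / 0.03883 L = 0.439 M.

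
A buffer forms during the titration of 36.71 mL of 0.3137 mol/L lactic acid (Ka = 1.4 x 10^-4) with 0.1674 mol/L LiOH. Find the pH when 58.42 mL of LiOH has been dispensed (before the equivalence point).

Initial n(HC3H5O3) = 0.3137 x 0.03671 = 0.01152 mol.
n(LiOH) added = 0.1674 x 0.05842 = 0.009780 mol, converting that many moles of HC3H5O3 to C3H5O3-.
Remaining n(HC3H5O3) = 0.001736 mol; n(C3H5O3-) = 0.009780 mol.
By Henderson-Hasselbalch, pH = pKa + log([A^-]/[HA]) = 3.85 + log(0.009780/0.001736) = 3.85 + (+0.75) = 4.60.

4.60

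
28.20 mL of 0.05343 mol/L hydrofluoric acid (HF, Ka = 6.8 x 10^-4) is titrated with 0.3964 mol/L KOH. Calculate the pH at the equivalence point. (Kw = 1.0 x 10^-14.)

n(HF) = 0.05343 x 0.02820 = 0.001507 mol; V(KOH) at equivalence = 0.001507/0.3964 = 0.003801 L.
At equivalence all the acid is converted to F-; total volume = 0.02820 + 0.003801 = 0.03200 L, so [F-] = 0.001507/0.03200 = 0.04708 M.
Kb = Kw/Ka = 1.0e-14 / 6.8 x 10^-4 = 1.47e-11.
[OH^-] = sqrt(Kb x [F-]) = sqrt(1.47e-11 x 0.04708) = 8.32e-7 M.
pOH = 6.08, so pH = 14.00 - 6.08 = 7.92.

7.92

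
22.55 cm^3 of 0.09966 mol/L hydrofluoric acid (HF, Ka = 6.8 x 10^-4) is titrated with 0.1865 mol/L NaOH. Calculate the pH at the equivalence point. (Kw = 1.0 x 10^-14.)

n(HF) = 0.09966 x 0.02255 = 0.002247 mol; V(NaOH) at equivalence = 0.002247/0.1865 = 0.01205 L.
At equivalence all the acid is converted to F-; total volume = 0.02255 + 0.01205 = 0.03460 L, so [F-] = 0.002247/0.03460 = 0.06495 M.
Kb = Kw/Ka = 1.0e-14 / 6.8 x 10^-4 = 1.47e-11.
[OH^-] = sqrt(Kb x [F-]) = sqrt(1.47e-11 x 0.06495) = 9.77e-7 M.
pOH = 6.01, so pH = 14.00 - 6.01 = 7.99.

7.99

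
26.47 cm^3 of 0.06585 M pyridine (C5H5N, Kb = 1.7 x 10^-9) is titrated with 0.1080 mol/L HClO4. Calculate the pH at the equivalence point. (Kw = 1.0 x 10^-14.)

n(C5H5N) = 0.06585 x 0.02647 = 0.001743 mol; V(HClO4) at equivalence = 0.001743/0.1080 = 0.01614 L.
At equivalence the base is fully converted to C5H5NH+; total volume = 0.04261 L, so [C5H5NH+] = 0.001743/0.04261 = 0.04091 M.
Ka(C5H5NH+) = Kw/Kb = 1.0e-14 / 1.7 x 10^-9 = 5.88e-6.
[H^+] = sqrt(Ka x [C5H5NH+]) = sqrt(5.88e-6 x 0.04091) = 0.000491 M.
pH = -log(0.000491) = 3.31.

3.31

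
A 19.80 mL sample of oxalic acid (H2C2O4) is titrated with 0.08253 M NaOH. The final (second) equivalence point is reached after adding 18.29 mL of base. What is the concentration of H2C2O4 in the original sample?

0.0381 M

n(NaOH) = 0.08253 x 0.01829 = 0.001509 mol.
At the final (second) equivalence point, 2 mol OH^- react per mol H2C2O4, so n(H2C2O4) = 0.001509 / 2 = 0.0007547 mol.
[H2C2O4] = 0.0007547 / 0.01980 L = 0.0381 M.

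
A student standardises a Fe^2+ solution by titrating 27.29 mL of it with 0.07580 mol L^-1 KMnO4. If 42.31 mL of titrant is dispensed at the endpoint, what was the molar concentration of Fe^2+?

n(KMnO4) = 0.07580 x 0.04231 = 0.003207 mol.
From the balanced equation, 1 mol KMnO4 reacts with 5 mol Fe^2+, so n(Fe^2+) = 0.003207 x 5/1 = 0.01604 mol.
[Fe^2+] = 0.01604 / 0.02729 L = 0.588 M.

0.588 M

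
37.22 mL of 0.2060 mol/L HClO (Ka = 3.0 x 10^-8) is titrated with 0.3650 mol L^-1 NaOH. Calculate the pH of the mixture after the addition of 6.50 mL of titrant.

Initial n(HClO) = 0.2060 x 0.03722 = 0.007667 mol.
n(NaOH) added = 0.3650 x 0.006500 = 0.002373 mol, converting that many moles of HClO to ClO-.
Remaining n(HClO) = 0.005295 mol; n(ClO-) = 0.002373 mol.
By Henderson-Hasselbalch, pH = pKa + log([A^-]/[HA]) = 7.52 + log(0.002373/0.005295) = 7.52 + (-0.35) = 7.17.

7.17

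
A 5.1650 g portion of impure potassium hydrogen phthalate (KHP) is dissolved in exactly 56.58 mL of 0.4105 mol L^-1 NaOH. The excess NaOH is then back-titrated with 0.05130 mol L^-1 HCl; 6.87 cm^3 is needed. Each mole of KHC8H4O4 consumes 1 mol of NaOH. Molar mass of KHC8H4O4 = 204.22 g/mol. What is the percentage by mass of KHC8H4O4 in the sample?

90.4%

Total n(NaOH) added = 0.4105 x 0.05658 = 0.02323 mol.
n(HCl) used = 0.05130 x 0.006870 = 0.0003524 mol, which equals the excess n(NaOH).
So n(NaOH) consumed by the sample = 0.02323 - 0.0003524 = 0.02287 mol.
n(KHC8H4O4) = 0.02287 / 1 = 0.02287 mol.
mass KHC8H4O4 = 0.02287 x 204.22 = 4.671 g, so %KHC8H4O4 = 4.671/5.1650 x 100 = 90.4%.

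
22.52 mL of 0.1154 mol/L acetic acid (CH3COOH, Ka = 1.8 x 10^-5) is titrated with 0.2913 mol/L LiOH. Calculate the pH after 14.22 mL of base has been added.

12.62

n(acid) = 0.1154 x 0.02252 = 0.002599 mol; n(LiOH) added = 0.2913 x 0.01422 = 0.004142 mol.
Base is in excess by 0.004142 - 0.002599 = 0.001543 mol in a total volume of 0.03674 L.
[OH^-] = 0.001543/0.03674 = 0.04201 M, so pOH = 1.38 and pH = 14.00 - 1.38 = 12.62.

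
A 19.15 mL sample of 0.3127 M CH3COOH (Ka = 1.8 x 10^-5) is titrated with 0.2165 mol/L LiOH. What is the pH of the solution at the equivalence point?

n(CH3COOH) = 0.3127 x 0.01915 = 0.005988 mol; V(LiOH) at equivalence = 0.005988/0.2165 = 0.02766 L.
At equivalence all the acid is converted to CH3COO-; total volume = 0.01915 + 0.02766 = 0.04681 L, so [CH3COO-] = 0.005988/0.04681 = 0.1279 M.
Kb = Kw/Ka = 1.0e-14 / 1.8 x 10^-5 = 5.56e-10.
[OH^-] = sqrt(Kb x [CH3COO-]) = sqrt(5.56e-10 x 0.1279) = 8.43e-6 M.
pOH = 5.07, so pH = 14.00 - 5.07 = 8.93.

8.93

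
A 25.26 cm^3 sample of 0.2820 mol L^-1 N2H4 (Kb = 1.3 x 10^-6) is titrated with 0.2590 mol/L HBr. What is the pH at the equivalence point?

n(N2H4) = 0.2820 x 0.02526 = 0.007123 mol; V(HBr) at equivalence = 0.007123/0.2590 = 0.02750 L.
At equivalence the base is fully converted to N2H5+; total volume = 0.05276 L, so [N2H5+] = 0.007123/0.05276 = 0.1350 M.
Ka(N2H5+) = Kw/Kb = 1.0e-14 / 1.3 x 10^-6 = 7.69e-9.
[H^+] = sqrt(Ka x [N2H5+]) = sqrt(7.69e-9 x 0.1350) = 3.22e-5 M.
pH = -log(3.22e-5) = 4.49.

4.49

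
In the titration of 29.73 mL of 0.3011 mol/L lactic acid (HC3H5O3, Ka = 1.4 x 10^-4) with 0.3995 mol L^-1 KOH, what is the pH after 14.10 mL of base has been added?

Initial n(HC3H5O3) = 0.3011 x 0.02973 = 0.008952 mol.
n(KOH) added = 0.3995 x 0.01410 = 0.005633 mol, converting that many moles of HC3H5O3 to C3H5O3-.
Remaining n(HC3H5O3) = 0.003319 mol; n(C3H5O3-) = 0.005633 mol.
By Henderson-Hasselbalch, pH = pKa + log([A^-]/[HA]) = 3.85 + log(0.005633/0.003319) = 3.85 + (+0.23) = 4.08.

4.08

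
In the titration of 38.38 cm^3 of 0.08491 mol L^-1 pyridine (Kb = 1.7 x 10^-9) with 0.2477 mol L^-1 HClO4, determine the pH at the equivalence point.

3.21

n(C5H5N) = 0.08491 x 0.03838 = 0.003259 mol; V(HClO4) at equivalence = 0.003259/0.2477 = 0.01316 L.
At equivalence the base is fully converted to C5H5NH+; total volume = 0.05154 L, so [C5H5NH+] = 0.003259/0.05154 = 0.06323 M.
Ka(C5H5NH+) = Kw/Kb = 1.0e-14 / 1.7 x 10^-9 = 5.88e-6.
[H^+] = sqrt(Ka x [C5H5NH+]) = sqrt(5.88e-6 x 0.06323) = 0.000610 M.
pH = -log(0.000610) = 3.21.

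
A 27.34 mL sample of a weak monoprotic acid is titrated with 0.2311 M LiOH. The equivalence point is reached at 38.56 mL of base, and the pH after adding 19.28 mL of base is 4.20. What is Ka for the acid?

19.28 mL is half of the equivalence volume, so this is the half-equivalence point where [HA] = [A^-].
At half-equivalence pH = pKa, so pKa = 4.20.
Ka = 10^(-4.20) = 6.3 x 10^-5.

6.3 x 10^-5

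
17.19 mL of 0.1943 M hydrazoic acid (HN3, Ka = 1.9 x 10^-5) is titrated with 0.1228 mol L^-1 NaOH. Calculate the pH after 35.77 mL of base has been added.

12.30

n(acid) = 0.1943 x 0.01719 = 0.003340 mol; n(NaOH) added = 0.1228 x 0.03577 = 0.004393 mol.
Base is in excess by 0.004393 - 0.003340 = 0.001053 mol in a total volume of 0.05296 L.
[OH^-] = 0.001053/0.05296 = 0.01987 M, so pOH = 1.70 and pH = 14.00 - 1.70 = 12.30.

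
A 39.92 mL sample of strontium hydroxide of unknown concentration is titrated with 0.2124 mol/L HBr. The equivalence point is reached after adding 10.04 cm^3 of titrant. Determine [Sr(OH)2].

n(HBr) delivered = 0.2124 x 0.01004 = 0.002132 mol.
The reaction is 1 Sr(OH)2 + 2 HBr, so n(Sr(OH)2) = 0.002132 x 1/2 = 0.001066 mol.
[Sr(OH)2] = 0.001066 mol / 0.03992 L = 0.0267 M.

0.0267 M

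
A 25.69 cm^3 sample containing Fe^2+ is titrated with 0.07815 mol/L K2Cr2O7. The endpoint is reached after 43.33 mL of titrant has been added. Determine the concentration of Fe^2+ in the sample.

0.791 M

n(K2Cr2O7) = 0.07815 x 0.04333 = 0.003386 mol.
From the balanced equation, 1 mol K2Cr2O7 reacts with 6 mol Fe^2+, so n(Fe^2+) = 0.003386 x 6/1 = 0.02032 mol.
[Fe^2+] = 0.02032 / 0.02569 L = 0.791 M.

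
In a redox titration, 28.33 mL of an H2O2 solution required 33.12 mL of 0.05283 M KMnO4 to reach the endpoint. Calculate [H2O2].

n(KMnO4) = 0.05283 x 0.03312 = 0.001750 mol.
From the balanced equation, 2 mol KMnO4 reacts with 5 mol H2O2, so n(H2O2) = 0.001750 x 5/2 = 0.004374 mol.
[H2O2] = 0.004374 / 0.02833 L = 0.154 M.

0.154 M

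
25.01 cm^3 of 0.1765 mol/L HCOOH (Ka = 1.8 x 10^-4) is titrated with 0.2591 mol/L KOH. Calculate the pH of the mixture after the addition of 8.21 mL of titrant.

3.71

Initial n(HCOOH) = 0.1765 x 0.02501 = 0.004414 mol.
n(KOH) added = 0.2591 x 0.008210 = 0.002127 mol, converting that many moles of HCOOH to HCOO-.
Remaining n(HCOOH) = 0.002287 mol; n(HCOO-) = 0.002127 mol.
By Henderson-Hasselbalch, pH = pKa + log([A^-]/[HA]) = 3.74 + log(0.002127/0.002287) = 3.74 + (-0.03) = 3.71.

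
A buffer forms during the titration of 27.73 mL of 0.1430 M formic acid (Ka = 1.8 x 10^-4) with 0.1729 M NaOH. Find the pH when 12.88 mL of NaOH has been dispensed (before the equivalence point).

Initial n(HCOOH) = 0.1430 x 0.02773 = 0.003965 mol.
n(NaOH) added = 0.1729 x 0.01288 = 0.002227 mol, converting that many moles of HCOOH to HCOO-.
Remaining n(HCOOH) = 0.001738 mol; n(HCOO-) = 0.002227 mol.
By Henderson-Hasselbalch, pH = pKa + log([A^-]/[HA]) = 3.74 + log(0.002227/0.001738) = 3.74 + (+0.11) = 3.85.

3.85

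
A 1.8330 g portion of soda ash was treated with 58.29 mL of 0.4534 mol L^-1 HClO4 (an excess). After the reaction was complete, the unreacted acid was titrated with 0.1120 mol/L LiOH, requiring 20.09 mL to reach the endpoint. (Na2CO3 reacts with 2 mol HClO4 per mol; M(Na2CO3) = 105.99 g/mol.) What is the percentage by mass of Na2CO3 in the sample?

Total n(HClO4) added = 0.4534 x 0.05829 = 0.02643 mol.
n(LiOH) used = 0.1120 x 0.02009 = 0.002250 mol, which equals the excess n(HClO4).
So n(HClO4) consumed by the sample = 0.02643 - 0.002250 = 0.02418 mol.
n(Na2CO3) = 0.02418 / 2 = 0.01209 mol.
mass Na2CO3 = 0.01209 x 105.99 = 1.281 g, so %Na2CO3 = 1.281/1.8330 x 100 = 69.9%.

69.9%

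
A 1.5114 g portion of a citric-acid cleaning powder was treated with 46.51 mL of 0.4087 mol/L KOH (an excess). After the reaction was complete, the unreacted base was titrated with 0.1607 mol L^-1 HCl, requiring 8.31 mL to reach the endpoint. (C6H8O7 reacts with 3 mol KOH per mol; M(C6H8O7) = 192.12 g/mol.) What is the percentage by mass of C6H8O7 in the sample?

74.9%

Total n(KOH) added = 0.4087 x 0.04651 = 0.01901 mol.
n(HCl) used = 0.1607 x 0.008310 = 0.001335 mol, which equals the excess n(KOH).
So n(KOH) consumed by the sample = 0.01901 - 0.001335 = 0.01767 mol.
n(C6H8O7) = 0.01767 / 3 = 0.005891 mol.
mass C6H8O7 = 0.005891 x 192.12 = 1.132 g, so %C6H8O7 = 1.132/1.5114 x 100 = 74.9%.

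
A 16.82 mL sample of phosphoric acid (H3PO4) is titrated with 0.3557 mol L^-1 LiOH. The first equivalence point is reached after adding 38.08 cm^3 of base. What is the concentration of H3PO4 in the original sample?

0.805 M

n(LiOH) = 0.3557 x 0.03808 = 0.01355 mol.
At the first equivalence point, 1 mol OH^- react per mol H3PO4, so n(H3PO4) = 0.01355 / 1 = 0.01355 mol.
[H3PO4] = 0.01355 / 0.01682 L = 0.805 M.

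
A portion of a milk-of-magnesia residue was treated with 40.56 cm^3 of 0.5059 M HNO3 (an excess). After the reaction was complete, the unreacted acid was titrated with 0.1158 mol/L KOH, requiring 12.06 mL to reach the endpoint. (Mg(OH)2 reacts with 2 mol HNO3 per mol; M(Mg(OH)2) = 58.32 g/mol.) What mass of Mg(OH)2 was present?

Total n(HNO3) added = 0.5059 x 0.04056 = 0.02052 mol.
n(KOH) used = 0.1158 x 0.01206 = 0.001397 mol, which equals the excess n(HNO3).
So n(HNO3) consumed by the sample = 0.02052 - 0.001397 = 0.01912 mol.
n(Mg(OH)2) = 0.01912 / 2 = 0.009561 mol.
mass = 0.009561 mol x 58.32 g/mol = 0.558 g.

0.558 g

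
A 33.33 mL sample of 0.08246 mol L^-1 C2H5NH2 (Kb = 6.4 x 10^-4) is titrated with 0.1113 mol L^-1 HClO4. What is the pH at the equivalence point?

n(C2H5NH2) = 0.08246 x 0.03333 = 0.002748 mol; V(HClO4) at equivalence = 0.002748/0.1113 = 0.02469 L.
At equivalence the base is fully converted to C2H5NH3+; total volume = 0.05802 L, so [C2H5NH3+] = 0.002748/0.05802 = 0.04737 M.
Ka(C2H5NH3+) = Kw/Kb = 1.0e-14 / 6.4 x 10^-4 = 1.56e-11.
[H^+] = sqrt(Ka x [C2H5NH3+]) = sqrt(1.56e-11 x 0.04737) = 8.60e-7 M.
pH = -log(8.60e-7) = 6.07.

6.07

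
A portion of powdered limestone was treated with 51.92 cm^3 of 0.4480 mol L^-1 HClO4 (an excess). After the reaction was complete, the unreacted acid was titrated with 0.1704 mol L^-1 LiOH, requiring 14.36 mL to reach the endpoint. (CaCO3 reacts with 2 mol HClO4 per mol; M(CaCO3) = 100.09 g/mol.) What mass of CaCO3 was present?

Total n(HClO4) added = 0.4480 x 0.05192 = 0.02326 mol.
n(LiOH) used = 0.1704 x 0.01436 = 0.002447 mol, which equals the excess n(HClO4).
So n(HClO4) consumed by the sample = 0.02326 - 0.002447 = 0.02081 mol.
n(CaCO3) = 0.02081 / 2 = 0.01041 mol.
mass = 0.01041 mol x 100.09 g/mol = 1.04 g.

1.04 g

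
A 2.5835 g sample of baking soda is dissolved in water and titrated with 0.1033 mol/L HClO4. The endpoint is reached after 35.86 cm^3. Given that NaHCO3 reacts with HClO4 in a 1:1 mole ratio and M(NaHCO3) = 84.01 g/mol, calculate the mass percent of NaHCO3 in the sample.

n(HClO4) = 0.1033 x 0.03586 = 0.003704 mol.
n(NaHCO3) = 0.003704 / 1 = 0.003704 mol.
mass of NaHCO3 = 0.003704 x 84.01 = 0.3112 g.
% purity = 0.3112 / 2.5835 x 100 = 12.0%.

12.0%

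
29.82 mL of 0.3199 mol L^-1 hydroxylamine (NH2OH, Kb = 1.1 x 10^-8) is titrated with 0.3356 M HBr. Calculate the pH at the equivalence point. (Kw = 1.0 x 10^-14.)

3.41

n(NH2OH) = 0.3199 x 0.02982 = 0.009539 mol; V(HBr) at equivalence = 0.009539/0.3356 = 0.02842 L.
At equivalence the base is fully converted to NH3OH+; total volume = 0.05824 L, so [NH3OH+] = 0.009539/0.05824 = 0.1638 M.
Ka(NH3OH+) = Kw/Kb = 1.0e-14 / 1.1 x 10^-8 = 9.09e-7.
[H^+] = sqrt(Ka x [NH3OH+]) = sqrt(9.09e-7 x 0.1638) = 0.000386 M.
pH = -log(0.000386) = 3.41.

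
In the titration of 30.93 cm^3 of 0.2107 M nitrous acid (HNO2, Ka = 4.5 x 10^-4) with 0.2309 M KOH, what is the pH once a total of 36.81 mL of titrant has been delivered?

n(acid) = 0.2107 x 0.03093 = 0.006517 mol; n(KOH) added = 0.2309 x 0.03681 = 0.008499 mol.
Base is in excess by 0.008499 - 0.006517 = 0.001982 mol in a total volume of 0.06774 L.
[OH^-] = 0.001982/0.06774 = 0.02927 M, so pOH = 1.53 and pH = 14.00 - 1.53 = 12.47.

12.47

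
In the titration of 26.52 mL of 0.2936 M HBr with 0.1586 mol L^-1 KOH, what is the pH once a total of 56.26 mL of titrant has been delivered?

n(acid) = 0.2936 x 0.02652 = 0.007786 mol; n(KOH) added = 0.1586 x 0.05626 = 0.008923 mol.
Base is in excess by 0.008923 - 0.007786 = 0.001137 mol in a total volume of 0.08278 L.
[OH^-] = 0.001137/0.08278 = 0.01373 M, so pOH = 1.86 and pH = 14.00 - 1.86 = 12.14.

12.14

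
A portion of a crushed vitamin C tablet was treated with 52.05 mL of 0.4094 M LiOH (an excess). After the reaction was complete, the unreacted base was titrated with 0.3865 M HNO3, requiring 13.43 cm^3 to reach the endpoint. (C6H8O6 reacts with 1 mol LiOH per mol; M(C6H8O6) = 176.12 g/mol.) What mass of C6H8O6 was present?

2.84 g

Total n(LiOH) added = 0.4094 x 0.05205 = 0.02131 mol.
n(HNO3) used = 0.3865 x 0.01343 = 0.005191 mol, which equals the excess n(LiOH).
So n(LiOH) consumed by the sample = 0.02131 - 0.005191 = 0.01612 mol.
n(C6H8O6) = 0.01612 / 1 = 0.01612 mol.
mass = 0.01612 mol x 176.12 g/mol = 2.84 g.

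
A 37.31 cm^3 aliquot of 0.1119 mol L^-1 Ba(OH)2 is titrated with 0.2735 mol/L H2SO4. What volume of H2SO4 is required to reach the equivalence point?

15.3 mL

n(Ba(OH)2) = 0.1119 mol/L x 0.03731 L = 0.004175 mol.
At equivalence n(H2SO4) = n(Ba(OH)2) = 0.004175 mol.
V(H2SO4) = 0.004175 / 0.2735 = 0.01527 L = 15.3 mL.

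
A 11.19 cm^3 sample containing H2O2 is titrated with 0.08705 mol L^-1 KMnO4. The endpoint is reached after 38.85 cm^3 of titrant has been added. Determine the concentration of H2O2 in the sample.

0.756 M

n(KMnO4) = 0.08705 x 0.03885 = 0.003382 mol.
From the balanced equation, 2 mol KMnO4 reacts with 5 mol H2O2, so n(H2O2) = 0.003382 x 5/2 = 0.008455 mol.
[H2O2] = 0.008455 / 0.01119 L = 0.756 M.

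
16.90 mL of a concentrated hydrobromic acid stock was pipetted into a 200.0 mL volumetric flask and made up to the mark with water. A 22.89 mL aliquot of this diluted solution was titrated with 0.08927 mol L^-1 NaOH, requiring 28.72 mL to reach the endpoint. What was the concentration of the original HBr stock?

1.33 M

n(NaOH) = 0.08927 x 0.02872 = 0.002564 mol.
n(HBr) in the aliquot = 0.002564 mol.
[diluted HBr] = 0.002564 / 0.02289 = 0.1120 M.
Dilution factor = 200.0/16.90 = 11.83, so [stock] = 0.1120 x 11.83 = 1.33 M.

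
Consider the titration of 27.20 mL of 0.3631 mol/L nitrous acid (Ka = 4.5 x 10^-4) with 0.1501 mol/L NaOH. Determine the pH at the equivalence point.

n(HNO2) = 0.3631 x 0.02720 = 0.009876 mol; V(NaOH) at equivalence = 0.009876/0.1501 = 0.06580 L.
At equivalence all the acid is converted to NO2-; total volume = 0.02720 + 0.06580 = 0.09300 L, so [NO2-] = 0.009876/0.09300 = 0.1062 M.
Kb = Kw/Ka = 1.0e-14 / 4.5 x 10^-4 = 2.22e-11.
[OH^-] = sqrt(Kb x [NO2-]) = sqrt(2.22e-11 x 0.1062) = 1.54e-6 M.
pOH = 5.81, so pH = 14.00 - 5.81 = 8.19.

8.19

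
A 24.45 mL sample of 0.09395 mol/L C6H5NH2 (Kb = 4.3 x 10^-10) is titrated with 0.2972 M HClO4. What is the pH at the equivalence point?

2.89

n(C6H5NH2) = 0.09395 x 0.02445 = 0.002297 mol; V(HClO4) at equivalence = 0.002297/0.2972 = 0.007729 L.
At equivalence the base is fully converted to C6H5NH3+; total volume = 0.03218 L, so [C6H5NH3+] = 0.002297/0.03218 = 0.07138 M.
Ka(C6H5NH3+) = Kw/Kb = 1.0e-14 / 4.3 x 10^-10 = 2.33e-5.
[H^+] = sqrt(Ka x [C6H5NH3+]) = sqrt(2.33e-5 x 0.07138) = 0.00129 M.
pH = -log(0.00129) = 2.89.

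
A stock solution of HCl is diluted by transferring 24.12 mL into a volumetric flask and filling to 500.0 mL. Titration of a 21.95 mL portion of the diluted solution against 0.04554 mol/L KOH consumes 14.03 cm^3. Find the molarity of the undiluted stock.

n(KOH) = 0.04554 x 0.01403 = 0.0006389 mol.
n(HCl) in the aliquot = 0.0006389 mol.
[diluted HCl] = 0.0006389 / 0.02195 = 0.02911 M.
Dilution factor = 500.0/24.12 = 20.73, so [stock] = 0.02911 x 20.73 = 0.603 M.

0.603 M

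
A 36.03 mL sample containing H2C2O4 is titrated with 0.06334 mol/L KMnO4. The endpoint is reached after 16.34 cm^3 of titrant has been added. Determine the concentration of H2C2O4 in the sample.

n(KMnO4) = 0.06334 x 0.01634 = 0.001035 mol.
From the balanced equation, 2 mol KMnO4 reacts with 5 mol H2C2O4, so n(H2C2O4) = 0.001035 x 5/2 = 0.002587 mol.
[H2C2O4] = 0.002587 / 0.03603 L = 0.0718 M.

0.0718 M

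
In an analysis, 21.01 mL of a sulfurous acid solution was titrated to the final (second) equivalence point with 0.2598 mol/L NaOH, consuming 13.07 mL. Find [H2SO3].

n(NaOH) = 0.2598 x 0.01307 = 0.003396 mol.
At the final (second) equivalence point, 2 mol OH^- react per mol H2SO3, so n(H2SO3) = 0.003396 / 2 = 0.001698 mol.
[H2SO3] = 0.001698 / 0.02101 L = 0.0808 M.

0.0808 M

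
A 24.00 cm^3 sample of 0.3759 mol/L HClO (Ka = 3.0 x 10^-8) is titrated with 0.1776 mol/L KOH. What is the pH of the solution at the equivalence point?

10.30

n(HClO) = 0.3759 x 0.02400 = 0.009022 mol; V(KOH) at equivalence = 0.009022/0.1776 = 0.05080 L.
At equivalence all the acid is converted to ClO-; total volume = 0.02400 + 0.05080 = 0.07480 L, so [ClO-] = 0.009022/0.07480 = 0.1206 M.
Kb = Kw/Ka = 1.0e-14 / 3.0 x 10^-8 = 3.33e-7.
[OH^-] = sqrt(Kb x [ClO-]) = sqrt(3.33e-7 x 0.1206) = 0.000201 M.
pOH = 3.70, so pH = 14.00 - 3.70 = 10.30.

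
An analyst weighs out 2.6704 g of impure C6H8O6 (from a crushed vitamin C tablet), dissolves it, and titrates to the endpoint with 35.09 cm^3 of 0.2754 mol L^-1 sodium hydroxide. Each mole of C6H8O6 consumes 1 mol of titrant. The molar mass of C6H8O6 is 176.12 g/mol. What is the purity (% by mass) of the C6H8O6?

n(NaOH) = 0.2754 x 0.03509 = 0.009664 mol.
n(C6H8O6) = 0.009664 / 1 = 0.009664 mol.
mass of C6H8O6 = 0.009664 x 176.12 = 1.702 g.
% purity = 1.702 / 2.6704 x 100 = 63.7%.

63.7%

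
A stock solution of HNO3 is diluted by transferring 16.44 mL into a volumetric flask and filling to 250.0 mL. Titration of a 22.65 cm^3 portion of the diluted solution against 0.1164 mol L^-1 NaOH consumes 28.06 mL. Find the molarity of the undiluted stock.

n(NaOH) = 0.1164 x 0.02806 = 0.003266 mol.
n(HNO3) in the aliquot = 0.003266 mol.
[diluted HNO3] = 0.003266 / 0.02265 = 0.1442 M.
Dilution factor = 250.0/16.44 = 15.21, so [stock] = 0.1442 x 15.21 = 2.19 M.

2.19 M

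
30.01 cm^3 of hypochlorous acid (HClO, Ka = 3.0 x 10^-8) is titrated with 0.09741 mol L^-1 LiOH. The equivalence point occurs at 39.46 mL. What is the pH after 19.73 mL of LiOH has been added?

19.73 mL is exactly half the equivalence volume (39.46/2), i.e. the half-equivalence point.
There, n(HA) = n(A^-), so pH = pKa = -log(3.0 x 10^-8) = 7.52.

7.52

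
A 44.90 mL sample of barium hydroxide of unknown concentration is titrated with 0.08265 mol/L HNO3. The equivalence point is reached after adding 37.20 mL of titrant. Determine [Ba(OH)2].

n(HNO3) delivered = 0.08265 x 0.03720 = 0.003075 mol.
The reaction is 1 Ba(OH)2 + 2 HNO3, so n(Ba(OH)2) = 0.003075 x 1/2 = 0.001537 mol.
[Ba(OH)2] = 0.001537 mol / 0.04490 L = 0.0342 M.

0.0342 M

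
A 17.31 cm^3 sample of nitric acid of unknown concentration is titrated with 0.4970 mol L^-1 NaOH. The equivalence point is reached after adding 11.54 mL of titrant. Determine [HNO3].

n(NaOH) delivered = 0.4970 x 0.01154 = 0.005735 mol.
For a 1:1 reaction, n(HNO3) = 0.005735 mol.
[HNO3] = 0.005735 mol / 0.01731 L = 0.331 M.

0.331 M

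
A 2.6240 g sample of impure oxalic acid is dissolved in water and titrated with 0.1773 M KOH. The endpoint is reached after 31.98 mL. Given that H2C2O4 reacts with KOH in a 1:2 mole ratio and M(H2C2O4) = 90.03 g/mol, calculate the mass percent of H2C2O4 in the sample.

n(KOH) = 0.1773 x 0.03198 = 0.005670 mol.
n(H2C2O4) = 0.005670 / 2 = 0.002835 mol.
mass of H2C2O4 = 0.002835 x 90.03 = 0.2552 g.
% purity = 0.2552 / 2.6240 x 100 = 9.73%.

9.73%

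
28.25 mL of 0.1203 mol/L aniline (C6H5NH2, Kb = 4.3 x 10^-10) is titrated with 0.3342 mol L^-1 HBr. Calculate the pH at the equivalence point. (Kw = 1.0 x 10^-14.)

2.84

n(C6H5NH2) = 0.1203 x 0.02825 = 0.003398 mol; V(HBr) at equivalence = 0.003398/0.3342 = 0.01017 L.
At equivalence the base is fully converted to C6H5NH3+; total volume = 0.03842 L, so [C6H5NH3+] = 0.003398/0.03842 = 0.08846 M.
Ka(C6H5NH3+) = Kw/Kb = 1.0e-14 / 4.3 x 10^-10 = 2.33e-5.
[H^+] = sqrt(Ka x [C6H5NH3+]) = sqrt(2.33e-5 x 0.08846) = 0.00143 M.
pH = -log(0.00143) = 2.84.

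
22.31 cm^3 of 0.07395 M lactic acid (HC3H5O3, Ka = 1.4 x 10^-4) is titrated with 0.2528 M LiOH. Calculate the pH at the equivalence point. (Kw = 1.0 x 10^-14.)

n(HC3H5O3) = 0.07395 x 0.02231 = 0.001650 mol; V(LiOH) at equivalence = 0.001650/0.2528 = 0.006526 L.
At equivalence all the acid is converted to C3H5O3-; total volume = 0.02231 + 0.006526 = 0.02884 L, so [C3H5O3-] = 0.001650/0.02884 = 0.05721 M.
Kb = Kw/Ka = 1.0e-14 / 1.4 x 10^-4 = 7.14e-11.
[OH^-] = sqrt(Kb x [C3H5O3-]) = sqrt(7.14e-11 x 0.05721) = 2.02e-6 M.
pOH = 5.69, so pH = 14.00 - 5.69 = 8.31.

8.31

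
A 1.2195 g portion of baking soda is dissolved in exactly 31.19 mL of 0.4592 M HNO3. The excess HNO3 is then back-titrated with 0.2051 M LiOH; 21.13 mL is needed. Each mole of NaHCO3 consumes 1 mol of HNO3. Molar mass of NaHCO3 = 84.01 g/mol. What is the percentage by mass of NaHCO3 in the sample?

Total n(HNO3) added = 0.4592 x 0.03119 = 0.01432 mol.
n(LiOH) used = 0.2051 x 0.02113 = 0.004334 mol, which equals the excess n(HNO3).
So n(HNO3) consumed by the sample = 0.01432 - 0.004334 = 0.009989 mol.
n(NaHCO3) = 0.009989 / 1 = 0.009989 mol.
mass NaHCO3 = 0.009989 x 84.01 = 0.8391 g, so %NaHCO3 = 0.8391/1.2195 x 100 = 68.8%.

68.8%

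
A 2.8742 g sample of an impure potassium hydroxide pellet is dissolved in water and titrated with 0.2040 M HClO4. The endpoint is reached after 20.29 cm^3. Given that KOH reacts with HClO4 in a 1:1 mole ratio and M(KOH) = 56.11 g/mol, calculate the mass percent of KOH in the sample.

n(HClO4) = 0.2040 x 0.02029 = 0.004139 mol.
n(KOH) = 0.004139 / 1 = 0.004139 mol.
mass of KOH = 0.004139 x 56.11 = 0.2322 g.
% purity = 0.2322 / 2.8742 x 100 = 8.08%.

8.08%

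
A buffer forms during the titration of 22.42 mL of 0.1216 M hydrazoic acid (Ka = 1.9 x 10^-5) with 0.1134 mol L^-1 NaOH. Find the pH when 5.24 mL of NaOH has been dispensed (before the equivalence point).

4.17

Initial n(HN3) = 0.1216 x 0.02242 = 0.002726 mol.
n(NaOH) added = 0.1134 x 0.005240 = 0.0005942 mol, converting that many moles of HN3 to N3-.
Remaining n(HN3) = 0.002132 mol; n(N3-) = 0.0005942 mol.
By Henderson-Hasselbalch, pH = pKa + log([A^-]/[HA]) = 4.72 + log(0.0005942/0.002132) = 4.72 + (-0.55) = 4.17.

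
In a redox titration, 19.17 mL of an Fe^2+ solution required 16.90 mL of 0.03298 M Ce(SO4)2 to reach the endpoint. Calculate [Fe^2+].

n(Ce(SO4)2) = 0.03298 x 0.01690 = 0.0005574 mol.
From the balanced equation, 1 mol Ce(SO4)2 reacts with 1 mol Fe^2+, so n(Fe^2+) = 0.0005574 x 1/1 = 0.0005574 mol.
[Fe^2+] = 0.0005574 / 0.01917 L = 0.0291 M.

0.0291 M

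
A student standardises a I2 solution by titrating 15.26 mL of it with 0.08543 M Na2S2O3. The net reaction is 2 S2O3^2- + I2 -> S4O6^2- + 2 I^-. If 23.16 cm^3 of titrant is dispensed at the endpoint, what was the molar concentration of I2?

n(Na2S2O3) = 0.08543 x 0.02316 = 0.001979 mol.
From the balanced equation, 2 mol Na2S2O3 reacts with 1 mol I2, so n(I2) = 0.001979 x 1/2 = 0.0009893 mol.
[I2] = 0.0009893 / 0.01526 L = 0.0648 M.

0.0648 M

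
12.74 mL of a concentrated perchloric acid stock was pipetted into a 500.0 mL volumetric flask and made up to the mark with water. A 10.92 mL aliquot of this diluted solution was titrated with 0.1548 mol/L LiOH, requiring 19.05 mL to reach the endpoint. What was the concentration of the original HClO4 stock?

10.6 M

n(LiOH) = 0.1548 x 0.01905 = 0.002949 mol.
n(HClO4) in the aliquot = 0.002949 mol.
[diluted HClO4] = 0.002949 / 0.01092 = 0.2700 M.
Dilution factor = 500.0/12.74 = 39.25, so [stock] = 0.2700 x 39.25 = 10.6 M.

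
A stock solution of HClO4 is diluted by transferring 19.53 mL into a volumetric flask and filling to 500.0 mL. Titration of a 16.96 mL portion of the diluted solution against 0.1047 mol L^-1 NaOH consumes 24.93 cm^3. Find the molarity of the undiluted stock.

n(NaOH) = 0.1047 x 0.02493 = 0.002610 mol.
n(HClO4) in the aliquot = 0.002610 mol.
[diluted HClO4] = 0.002610 / 0.01696 = 0.1539 M.
Dilution factor = 500.0/19.53 = 25.60, so [stock] = 0.1539 x 25.60 = 3.94 M.

3.94 M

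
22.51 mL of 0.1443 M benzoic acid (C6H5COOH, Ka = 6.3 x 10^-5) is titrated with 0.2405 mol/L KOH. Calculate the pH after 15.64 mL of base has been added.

12.13

n(acid) = 0.1443 x 0.02251 = 0.003248 mol; n(KOH) added = 0.2405 x 0.01564 = 0.003761 mol.
Base is in excess by 0.003761 - 0.003248 = 0.0005132 mol in a total volume of 0.03815 L.
[OH^-] = 0.0005132/0.03815 = 0.01345 M, so pOH = 1.87 and pH = 14.00 - 1.87 = 12.13.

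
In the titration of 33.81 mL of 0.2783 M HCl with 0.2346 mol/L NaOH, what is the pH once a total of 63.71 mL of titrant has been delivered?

12.75

n(acid) = 0.2783 x 0.03381 = 0.009409 mol; n(NaOH) added = 0.2346 x 0.06371 = 0.01495 mol.
Base is in excess by 0.01495 - 0.009409 = 0.005537 mol in a total volume of 0.09752 L.
[OH^-] = 0.005537/0.09752 = 0.05678 M, so pOH = 1.25 and pH = 14.00 - 1.25 = 12.75.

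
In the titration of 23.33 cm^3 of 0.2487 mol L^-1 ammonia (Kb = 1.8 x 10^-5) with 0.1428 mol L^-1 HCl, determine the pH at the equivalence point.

n(NH3) = 0.2487 x 0.02333 = 0.005802 mol; V(HCl) at equivalence = 0.005802/0.1428 = 0.04063 L.
At equivalence the base is fully converted to NH4+; total volume = 0.06396 L, so [NH4+] = 0.005802/0.06396 = 0.09071 M.
Ka(NH4+) = Kw/Kb = 1.0e-14 / 1.8 x 10^-5 = 5.56e-10.
[H^+] = sqrt(Ka x [NH4+]) = sqrt(5.56e-10 x 0.09071) = 7.10e-6 M.
pH = -log(7.10e-6) = 5.15.

5.15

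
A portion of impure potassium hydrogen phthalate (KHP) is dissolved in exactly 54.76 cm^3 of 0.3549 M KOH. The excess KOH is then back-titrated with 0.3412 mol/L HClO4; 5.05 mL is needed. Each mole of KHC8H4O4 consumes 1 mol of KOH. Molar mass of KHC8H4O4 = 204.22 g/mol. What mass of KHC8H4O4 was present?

3.62 g

Total n(KOH) added = 0.3549 x 0.05476 = 0.01943 mol.
n(HClO4) used = 0.3412 x 0.005050 = 0.001723 mol, which equals the excess n(KOH).
So n(KOH) consumed by the sample = 0.01943 - 0.001723 = 0.01771 mol.
n(KHC8H4O4) = 0.01771 / 1 = 0.01771 mol.
mass = 0.01771 mol x 204.22 g/mol = 3.62 g.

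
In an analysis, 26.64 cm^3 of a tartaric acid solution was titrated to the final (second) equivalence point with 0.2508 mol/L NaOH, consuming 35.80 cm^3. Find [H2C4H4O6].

0.169 M

n(NaOH) = 0.2508 x 0.03580 = 0.008979 mol.
At the final (second) equivalence point, 2 mol OH^- react per mol H2C4H4O6, so n(H2C4H4O6) = 0.008979 / 2 = 0.004489 mol.
[H2C4H4O6] = 0.004489 / 0.02664 L = 0.169 M.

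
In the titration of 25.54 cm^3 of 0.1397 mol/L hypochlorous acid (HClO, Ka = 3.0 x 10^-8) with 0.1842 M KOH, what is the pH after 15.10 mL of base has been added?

Initial n(HClO) = 0.1397 x 0.02554 = 0.003568 mol.
n(KOH) added = 0.1842 x 0.01510 = 0.002781 mol, converting that many moles of HClO to ClO-.
Remaining n(HClO) = 0.0007865 mol; n(ClO-) = 0.002781 mol.
By Henderson-Hasselbalch, pH = pKa + log([A^-]/[HA]) = 7.52 + log(0.002781/0.0007865) = 7.52 + (+0.55) = 8.07.

8.07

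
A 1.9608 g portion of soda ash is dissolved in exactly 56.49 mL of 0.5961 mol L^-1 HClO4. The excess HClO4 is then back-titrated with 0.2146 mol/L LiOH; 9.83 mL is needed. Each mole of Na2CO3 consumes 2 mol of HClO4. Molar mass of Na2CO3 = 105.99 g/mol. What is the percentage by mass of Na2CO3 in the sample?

Total n(HClO4) added = 0.5961 x 0.05649 = 0.03367 mol.
n(LiOH) used = 0.2146 x 0.009830 = 0.002110 mol, which equals the excess n(HClO4).
So n(HClO4) consumed by the sample = 0.03367 - 0.002110 = 0.03156 mol.
n(Na2CO3) = 0.03156 / 2 = 0.01578 mol.
mass Na2CO3 = 0.01578 x 105.99 = 1.673 g, so %Na2CO3 = 1.673/1.9608 x 100 = 85.3%.

85.3%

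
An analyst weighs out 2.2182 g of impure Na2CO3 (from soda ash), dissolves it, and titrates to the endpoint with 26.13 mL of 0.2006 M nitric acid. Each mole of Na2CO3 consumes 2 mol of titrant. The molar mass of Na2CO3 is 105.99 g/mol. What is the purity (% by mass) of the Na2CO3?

12.5%

n(HNO3) = 0.2006 x 0.02613 = 0.005242 mol.
n(Na2CO3) = 0.005242 / 2 = 0.002621 mol.
mass of Na2CO3 = 0.002621 x 105.99 = 0.2778 g.
% purity = 0.2778 / 2.2182 x 100 = 12.5%.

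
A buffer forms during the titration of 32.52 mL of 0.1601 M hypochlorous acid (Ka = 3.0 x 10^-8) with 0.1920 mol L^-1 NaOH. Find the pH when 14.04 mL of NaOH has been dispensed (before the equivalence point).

Initial n(HClO) = 0.1601 x 0.03252 = 0.005206 mol.
n(NaOH) added = 0.1920 x 0.01404 = 0.002696 mol, converting that many moles of HClO to ClO-.
Remaining n(HClO) = 0.002511 mol; n(ClO-) = 0.002696 mol.
By Henderson-Hasselbalch, pH = pKa + log([A^-]/[HA]) = 7.52 + log(0.002696/0.002511) = 7.52 + (+0.03) = 7.55.

7.55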